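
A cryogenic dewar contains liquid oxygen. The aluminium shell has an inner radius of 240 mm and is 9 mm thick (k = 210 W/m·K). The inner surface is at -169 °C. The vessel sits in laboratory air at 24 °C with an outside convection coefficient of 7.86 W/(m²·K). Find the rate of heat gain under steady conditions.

For a spherical shell R = (1/r₁ − 1/r₂)/(4πk); film R = 1/(h·4πr²). In series:
R_aluminium shell = (1/0.24 − 1/0.249)/(4π×210) = 5.707×10^-5 K/W
R_outer film = 1/(h·4πr_o²) = 1/(7.86×4π×0.249²) = 0.1633 K/W
R_total = 0.1634 K/W
Q = ΔT/R_total = 193/0.1634

Q ≈ 1180 W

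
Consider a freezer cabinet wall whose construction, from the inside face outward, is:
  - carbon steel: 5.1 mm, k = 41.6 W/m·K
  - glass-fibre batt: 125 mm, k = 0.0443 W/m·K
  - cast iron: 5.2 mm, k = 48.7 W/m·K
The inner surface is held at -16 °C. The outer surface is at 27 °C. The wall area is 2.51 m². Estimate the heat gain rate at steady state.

Model the wall as resistances in series:
R_carbon steel = L/(kA) = 0.0051/(41.6×2.51) = 4.884×10^-5 K/W
R_glass-fibre batt = L/(kA) = 0.125/(0.0443×2.51) = 1.124 K/W
R_cast iron = L/(kA) = 0.0052/(48.7×2.51) = 4.254×10^-5 K/W
R_total = 1.124 K/W
Q = ΔT / R_total = 43 / 1.124

Q ≈ 38.2 W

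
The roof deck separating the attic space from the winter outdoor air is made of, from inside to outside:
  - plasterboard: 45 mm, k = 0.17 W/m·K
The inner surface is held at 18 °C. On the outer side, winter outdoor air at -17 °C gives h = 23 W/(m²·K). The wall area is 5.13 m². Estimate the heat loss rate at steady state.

Model the wall as resistances in series:
R_plasterboard = L/(kA) = 0.045/(0.17×5.13) = 0.0516 K/W
R_outer film = 1/(h_o·A) = 1/(23×5.13) = 0.008475 K/W
R_total = 0.06007 K/W
Q = ΔT / R_total = 35 / 0.06007

Q ≈ 583 W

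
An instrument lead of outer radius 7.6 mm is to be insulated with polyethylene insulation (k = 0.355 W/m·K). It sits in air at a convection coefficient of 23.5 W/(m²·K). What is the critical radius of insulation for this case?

r_cr ≈ 15.1 mm

For a cylinder r_cr = k/h = 0.355/23.5
r_cr = 15.1 mm; since the bare radius (7.6 mm) is below r_cr, adding a thin layer of insulation will *increase* heat loss.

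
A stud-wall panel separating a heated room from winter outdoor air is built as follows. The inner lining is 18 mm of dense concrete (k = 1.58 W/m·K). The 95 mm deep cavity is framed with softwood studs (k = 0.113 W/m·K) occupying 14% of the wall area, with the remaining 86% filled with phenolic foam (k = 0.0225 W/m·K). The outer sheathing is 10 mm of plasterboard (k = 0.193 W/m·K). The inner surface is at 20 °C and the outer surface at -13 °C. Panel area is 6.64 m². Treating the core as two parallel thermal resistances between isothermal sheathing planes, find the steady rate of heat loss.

Q ≈ 79.3 W

Sheathing layers in series; stud and cavity paths in parallel between them.
R_inner = 0.018/(1.58×6.64) = 0.001716 K/W
R_stud  = 0.095/(0.113×0.14×6.64) = 0.9044 K/W
R_cav   = 0.095/(0.0225×0.86×6.64) = 0.7394 K/W
1/R_core = 1/R_stud + 1/R_cav → R_core = 0.4068 K/W
R_outer = 0.01/(0.193×6.64) = 0.007803 K/W
R_total = 0.4163 K/W
Q = ΔT/R_total = 33/0.4163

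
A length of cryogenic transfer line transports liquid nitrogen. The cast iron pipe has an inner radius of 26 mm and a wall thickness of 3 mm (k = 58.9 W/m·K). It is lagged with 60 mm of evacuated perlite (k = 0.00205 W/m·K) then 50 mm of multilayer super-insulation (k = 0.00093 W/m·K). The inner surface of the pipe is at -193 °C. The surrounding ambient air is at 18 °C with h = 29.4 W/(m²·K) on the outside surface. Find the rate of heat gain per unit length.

q′ ≈ 1.29 W/m

Per-layer cylindrical resistances, series-summed:
R_cast iron pipe wall = ln(29/26)/(2π×58.9×1) = 2.951×10^-4 K/W
R_evacuated perlite = ln(89/29)/(2π×0.00205×1) = 87.06 K/W
R_multilayer super-insulation = ln(139/89)/(2π×0.00093×1) = 76.3 K/W
R_outer film = 1/(h_o·2πr_oL) = 1/(29.4×2π×0.139×1) = 0.03895 K/W
R_total = 163.4 K/W
Q = ΔT/R_total = 211/163.4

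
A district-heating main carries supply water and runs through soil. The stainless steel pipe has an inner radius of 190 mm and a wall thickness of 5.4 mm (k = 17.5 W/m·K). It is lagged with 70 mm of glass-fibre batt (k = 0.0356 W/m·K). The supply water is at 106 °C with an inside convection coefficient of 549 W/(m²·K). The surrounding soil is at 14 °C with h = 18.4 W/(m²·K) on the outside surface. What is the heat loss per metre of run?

q′ ≈ 65.6 W/m

For a radial system each layer contributes R = ln(r_out/r_in)/(2πkL); films add R = 1/(hA).
R_inner film = 1/(h_i·2πr₁L) = 1/(549×2π×0.19×1) = 0.001526 K/W
R_stainless steel pipe wall = ln(195.4/190)/(2π×17.5×1) = 2.549×10^-4 K/W
R_glass-fibre batt = ln(265.4/195.4)/(2π×0.0356×1) = 1.369 K/W
R_outer film = 1/(h_o·2πr_oL) = 1/(18.4×2π×0.2654×1) = 0.03259 K/W
R_total = 1.403 K/W
Q = ΔT/R_total = 92/1.403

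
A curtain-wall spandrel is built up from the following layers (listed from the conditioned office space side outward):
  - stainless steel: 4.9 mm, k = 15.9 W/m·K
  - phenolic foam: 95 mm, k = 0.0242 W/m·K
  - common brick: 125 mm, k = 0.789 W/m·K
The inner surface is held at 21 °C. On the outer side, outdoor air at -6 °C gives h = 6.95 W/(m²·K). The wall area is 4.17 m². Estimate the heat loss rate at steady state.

Q ≈ 26.6 W

Thermal resistances in series:
R_stainless steel = L/(kA) = 0.0049/(15.9×4.17) = 7.39×10^-5 K/W
R_phenolic foam = L/(kA) = 0.095/(0.0242×4.17) = 0.9414 K/W
R_common brick = L/(kA) = 0.125/(0.789×4.17) = 0.03799 K/W
R_outer film = 1/(h_o·A) = 1/(6.95×4.17) = 0.0345 K/W
R_total = 1.014 K/W
Q = ΔT / R_total = 27 / 1.014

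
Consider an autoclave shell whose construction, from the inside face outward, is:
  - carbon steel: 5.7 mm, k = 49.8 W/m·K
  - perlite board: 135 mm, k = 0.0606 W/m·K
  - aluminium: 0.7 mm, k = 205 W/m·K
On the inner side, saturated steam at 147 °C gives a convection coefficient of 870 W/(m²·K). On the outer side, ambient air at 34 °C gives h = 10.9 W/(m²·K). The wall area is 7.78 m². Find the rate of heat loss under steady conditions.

Using the resistance-network approach (series):
R_inner film = 1/(h_i·A) = 1/(870×7.78) = 1.477×10^-4 K/W
R_carbon steel = L/(kA) = 0.0057/(49.8×7.78) = 1.471×10^-5 K/W
R_perlite board = L/(kA) = 0.135/(0.0606×7.78) = 0.2863 K/W
R_aluminium = L/(kA) = 0.0007/(205×7.78) = 4.389×10^-7 K/W
R_outer film = 1/(h_o·A) = 1/(10.9×7.78) = 0.01179 K/W
R_total = 0.2983 K/W
Q = ΔT / R_total = 113 / 0.2983

Q ≈ 379 W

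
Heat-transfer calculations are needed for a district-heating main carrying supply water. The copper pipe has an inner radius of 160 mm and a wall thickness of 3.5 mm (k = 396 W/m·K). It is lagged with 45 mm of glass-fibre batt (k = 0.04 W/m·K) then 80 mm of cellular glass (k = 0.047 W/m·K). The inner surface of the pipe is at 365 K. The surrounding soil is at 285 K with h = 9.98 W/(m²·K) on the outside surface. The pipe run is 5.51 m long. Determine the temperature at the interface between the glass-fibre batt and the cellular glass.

Radial resistances (cylindrical: R_cond = ln(r_o/r_i)/(2πkL), R_conv = 1/(h·2πrL)):
R_copper pipe wall = ln(163.5/160)/(2π×396×5.51) = 1.578×10^-6 K/W
R_glass-fibre batt = ln(208.5/163.5)/(2π×0.04×5.51) = 0.1756 K/W
R_cellular glass = ln(288.5/208.5)/(2π×0.047×5.51) = 0.1996 K/W
R_outer film = 1/(h_o·2πr_oL) = 1/(9.98×2π×0.2885×5.51) = 0.01003 K/W
R_total = 0.3852 K/W
Q = ΔT/R_total = 80/0.3852
Q = 208 W
T_interface = T_inner − Q·ΣR(inner→interface) = 365 − 208×0.1756

T ≈ 329 K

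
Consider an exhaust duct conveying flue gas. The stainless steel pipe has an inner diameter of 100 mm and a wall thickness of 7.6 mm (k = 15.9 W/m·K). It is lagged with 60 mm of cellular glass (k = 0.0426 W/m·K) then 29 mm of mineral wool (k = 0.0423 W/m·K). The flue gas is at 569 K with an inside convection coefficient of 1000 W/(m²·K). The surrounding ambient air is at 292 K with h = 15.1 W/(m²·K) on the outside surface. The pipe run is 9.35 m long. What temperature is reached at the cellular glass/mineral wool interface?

T ≈ 362 K

Per-layer cylindrical resistances, series-summed:
R_inner film = 1/(h_i·2πr₁L) = 1/(1000×2π×0.05×9.35) = 3.404×10^-4 K/W
R_stainless steel pipe wall = ln(57.6/50)/(2π×15.9×9.35) = 1.515×10^-4 K/W
R_cellular glass = ln(117.6/57.6)/(2π×0.0426×9.35) = 0.2852 K/W
R_mineral wool = ln(146.6/117.6)/(2π×0.0423×9.35) = 0.0887 K/W
R_outer film = 1/(h_o·2πr_oL) = 1/(15.1×2π×0.1466×9.35) = 0.007689 K/W
R_total = 0.3821 K/W
Q = ΔT/R_total = 277/0.3821
Q = 725 W
T_interface = T_inner − Q·ΣR(inner→interface) = 569 − 725×0.2857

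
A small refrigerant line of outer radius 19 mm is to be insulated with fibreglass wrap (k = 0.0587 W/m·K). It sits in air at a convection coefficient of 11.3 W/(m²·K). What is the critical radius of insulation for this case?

r_cr ≈ 5.19 mm

For a cylinder r_cr = k/h = 0.0587/11.3
r_cr = 5.19 mm; since the bare radius (19 mm) is above r_cr, any added insulation will reduce heat loss.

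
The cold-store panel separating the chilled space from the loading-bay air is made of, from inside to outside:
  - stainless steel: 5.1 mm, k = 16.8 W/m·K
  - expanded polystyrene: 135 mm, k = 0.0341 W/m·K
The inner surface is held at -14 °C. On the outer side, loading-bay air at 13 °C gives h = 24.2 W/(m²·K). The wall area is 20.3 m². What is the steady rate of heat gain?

Model the wall as resistances in series:
R_stainless steel = L/(kA) = 0.0051/(16.8×20.3) = 1.495×10^-5 K/W
R_expanded polystyrene = L/(kA) = 0.135/(0.0341×20.3) = 0.195 K/W
R_outer film = 1/(h_o·A) = 1/(24.2×20.3) = 0.002036 K/W
R_total = 0.1971 K/W
Q = ΔT / R_total = 27 / 0.1971

Q ≈ 137 W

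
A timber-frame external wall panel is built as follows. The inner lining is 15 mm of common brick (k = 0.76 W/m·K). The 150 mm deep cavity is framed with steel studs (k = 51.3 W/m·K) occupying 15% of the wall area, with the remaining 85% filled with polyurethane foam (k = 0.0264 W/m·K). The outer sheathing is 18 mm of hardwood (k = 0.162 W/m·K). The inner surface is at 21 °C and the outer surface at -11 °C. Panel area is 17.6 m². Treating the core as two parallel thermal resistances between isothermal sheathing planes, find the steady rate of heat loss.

Sheathing layers in series; stud and cavity paths in parallel between them.
R_inner = 0.015/(0.76×17.6) = 0.001121 K/W
R_stud  = 0.15/(51.3×0.15×17.6) = 0.001108 K/W
R_cav   = 0.15/(0.0264×0.85×17.6) = 0.3798 K/W
1/R_core = 1/R_stud + 1/R_cav → R_core = 0.001104 K/W
R_outer = 0.018/(0.162×17.6) = 0.006313 K/W
R_total = 0.008539 K/W
Q = ΔT/R_total = 32/0.008539

Q ≈ 3750 W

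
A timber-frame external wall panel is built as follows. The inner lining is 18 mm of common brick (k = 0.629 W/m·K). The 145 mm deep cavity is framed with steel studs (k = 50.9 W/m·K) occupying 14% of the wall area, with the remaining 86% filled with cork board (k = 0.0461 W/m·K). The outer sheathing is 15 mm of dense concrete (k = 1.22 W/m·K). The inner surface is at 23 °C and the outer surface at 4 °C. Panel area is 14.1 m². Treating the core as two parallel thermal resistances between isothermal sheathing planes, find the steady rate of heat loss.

Q ≈ 4380 W

Sheathing layers in series; stud and cavity paths in parallel between them.
R_inner = 0.018/(0.629×14.1) = 0.00203 K/W
R_stud  = 0.145/(50.9×0.14×14.1) = 0.001443 K/W
R_cav   = 0.145/(0.0461×0.86×14.1) = 0.2594 K/W
1/R_core = 1/R_stud + 1/R_cav → R_core = 0.001435 K/W
R_outer = 0.015/(1.22×14.1) = 8.72×10^-4 K/W
R_total = 0.004337 K/W
Q = ΔT/R_total = 19/0.004337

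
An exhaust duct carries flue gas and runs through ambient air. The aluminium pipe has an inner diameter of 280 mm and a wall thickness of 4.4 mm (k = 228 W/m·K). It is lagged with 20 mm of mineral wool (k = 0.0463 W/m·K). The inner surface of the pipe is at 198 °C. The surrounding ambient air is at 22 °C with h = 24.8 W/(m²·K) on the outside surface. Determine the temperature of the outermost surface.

For a radial system each layer contributes R = ln(r_out/r_in)/(2πkL); films add R = 1/(hA).
R_aluminium pipe wall = ln(144.4/140)/(2π×228×1) = 2.16×10^-5 K/W
R_mineral wool = ln(164.4/144.4)/(2π×0.0463×1) = 0.4459 K/W
R_outer film = 1/(h_o·2πr_oL) = 1/(24.8×2π×0.1644×1) = 0.03904 K/W
R_total = 0.485 K/W
Q = ΔT/R_total = 176/0.485
Q = 363 W/m
T_interface = T_inner − Q·ΣR(inner→interface) = 198 − 363×0.4459

T ≈ 36.2 °C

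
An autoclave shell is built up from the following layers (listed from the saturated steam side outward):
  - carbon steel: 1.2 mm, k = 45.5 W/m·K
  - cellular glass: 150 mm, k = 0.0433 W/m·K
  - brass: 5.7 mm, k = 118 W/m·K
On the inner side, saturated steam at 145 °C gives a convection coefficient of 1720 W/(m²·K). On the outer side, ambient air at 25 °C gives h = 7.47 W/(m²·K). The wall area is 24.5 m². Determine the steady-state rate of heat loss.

Q ≈ 817 W

Model the wall as resistances in series:
R_inner film = 1/(h_i·A) = 1/(1720×24.5) = 2.373×10^-5 K/W
R_carbon steel = L/(kA) = 0.0012/(45.5×24.5) = 1.076×10^-6 K/W
R_cellular glass = L/(kA) = 0.15/(0.0433×24.5) = 0.1414 K/W
R_brass = L/(kA) = 0.0057/(118×24.5) = 1.972×10^-6 K/W
R_outer film = 1/(h_o·A) = 1/(7.47×24.5) = 0.005464 K/W
R_total = 0.1469 K/W
Q = ΔT / R_total = 120 / 0.1469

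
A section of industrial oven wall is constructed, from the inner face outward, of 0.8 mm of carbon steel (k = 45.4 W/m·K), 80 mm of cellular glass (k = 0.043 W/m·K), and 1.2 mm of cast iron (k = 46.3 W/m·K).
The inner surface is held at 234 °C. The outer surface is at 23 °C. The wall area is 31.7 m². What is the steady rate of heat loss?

Model the wall as resistances in series:
R_carbon steel = L/(kA) = 0.0008/(45.4×31.7) = 5.559×10^-7 K/W
R_cellular glass = L/(kA) = 0.08/(0.043×31.7) = 0.05869 K/W
R_cast iron = L/(kA) = 0.0012/(46.3×31.7) = 8.176×10^-7 K/W
R_total = 0.05869 K/W
Q = ΔT / R_total = 211 / 0.05869

Q ≈ 3600 W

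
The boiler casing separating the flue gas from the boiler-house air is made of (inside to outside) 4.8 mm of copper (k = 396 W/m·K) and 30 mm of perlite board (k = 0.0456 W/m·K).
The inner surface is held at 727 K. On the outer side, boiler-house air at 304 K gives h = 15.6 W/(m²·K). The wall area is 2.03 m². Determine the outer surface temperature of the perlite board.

T ≈ 342 K

Model the wall as resistances in series:
R_copper = L/(kA) = 0.0048/(396×2.03) = 5.971×10^-6 K/W
R_perlite board = L/(kA) = 0.03/(0.0456×2.03) = 0.3241 K/W
R_outer film = 1/(h_o·A) = 1/(15.6×2.03) = 0.03158 K/W
R_total = 0.3557 K/W;  Q = ΔT/R_total = 423/0.3557 = 1189 W
T_interface = T_inner − Q·ΣR(inner→interface) = 727 − 1190×0.3241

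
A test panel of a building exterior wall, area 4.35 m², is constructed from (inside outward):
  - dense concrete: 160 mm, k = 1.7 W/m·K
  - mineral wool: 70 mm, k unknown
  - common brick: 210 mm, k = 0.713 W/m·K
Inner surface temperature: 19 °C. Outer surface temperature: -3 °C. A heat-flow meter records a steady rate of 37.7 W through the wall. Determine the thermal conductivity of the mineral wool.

k ≈ 0.0326 W/(m·K)

Treating each layer as a thermal resistance in series:
R_dense concrete = L/(kA) = 0.16/(1.7×4.35) = 0.02164 K/W
R_common brick = L/(kA) = 0.21/(0.713×4.35) = 0.06771 K/W
Sum of known resistances R_other = 0.08934 K/W
Total R = ΔT/Q = 22/37.7 = 0.5836 K/W
R_mineral wool = R_total − R_other = 0.4942 K/W
k = L/(R·A) = 0.07/(0.4942×4.35)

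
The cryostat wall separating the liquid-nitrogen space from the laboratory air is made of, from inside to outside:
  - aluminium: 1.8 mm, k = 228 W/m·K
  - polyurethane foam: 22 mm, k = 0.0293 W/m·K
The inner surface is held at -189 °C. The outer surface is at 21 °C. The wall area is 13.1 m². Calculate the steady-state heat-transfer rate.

Model the wall as resistances in series:
R_aluminium = L/(kA) = 0.0018/(228×13.1) = 6.027×10^-7 K/W
R_polyurethane foam = L/(kA) = 0.022/(0.0293×13.1) = 0.05732 K/W
R_total = 0.05732 K/W
Q = ΔT / R_total = 210 / 0.05732

Q ≈ 3660 W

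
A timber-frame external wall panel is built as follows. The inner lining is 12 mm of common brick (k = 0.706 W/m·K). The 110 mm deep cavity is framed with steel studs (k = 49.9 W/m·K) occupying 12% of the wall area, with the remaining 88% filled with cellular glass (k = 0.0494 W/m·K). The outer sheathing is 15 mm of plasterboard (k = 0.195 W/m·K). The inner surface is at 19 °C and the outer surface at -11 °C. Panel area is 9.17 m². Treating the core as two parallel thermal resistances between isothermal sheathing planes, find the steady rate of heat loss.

Sheathing layers in series; stud and cavity paths in parallel between them.
R_inner = 0.012/(0.706×9.17) = 0.001854 K/W
R_stud  = 0.11/(49.9×0.12×9.17) = 0.002003 K/W
R_cav   = 0.11/(0.0494×0.88×9.17) = 0.2759 K/W
1/R_core = 1/R_stud + 1/R_cav → R_core = 0.001989 K/W
R_outer = 0.015/(0.195×9.17) = 0.008389 K/W
R_total = 0.01223 K/W
Q = ΔT/R_total = 30/0.01223

Q ≈ 2450 W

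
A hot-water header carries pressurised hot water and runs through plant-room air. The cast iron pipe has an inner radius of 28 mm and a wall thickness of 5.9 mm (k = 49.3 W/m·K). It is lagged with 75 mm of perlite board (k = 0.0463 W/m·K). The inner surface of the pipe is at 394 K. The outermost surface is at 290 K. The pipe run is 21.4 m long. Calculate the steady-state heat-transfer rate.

Q ≈ 555 W

Cylindrical conduction, so R = ln(r₂/r₁)/(2πkL) per layer, in series:
R_cast iron pipe wall = ln(33.9/28)/(2π×49.3×21.4) = 2.885×10^-5 K/W
R_perlite board = ln(108.9/33.9)/(2π×0.0463×21.4) = 0.1875 K/W
R_total = 0.1875 K/W
Q = ΔT/R_total = 104/0.1875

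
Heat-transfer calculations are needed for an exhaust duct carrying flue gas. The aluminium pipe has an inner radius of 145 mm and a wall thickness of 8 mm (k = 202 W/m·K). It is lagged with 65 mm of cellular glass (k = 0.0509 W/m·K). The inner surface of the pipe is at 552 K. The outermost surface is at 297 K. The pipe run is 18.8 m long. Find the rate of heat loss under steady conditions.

Q ≈ 4330 W

For a radial system each layer contributes R = ln(r_out/r_in)/(2πkL); films add R = 1/(hA).
R_aluminium pipe wall = ln(153/145)/(2π×202×18.8) = 2.251×10^-6 K/W
R_cellular glass = ln(218/153)/(2π×0.0509×18.8) = 0.05889 K/W
R_total = 0.05889 K/W
Q = ΔT/R_total = 255/0.05889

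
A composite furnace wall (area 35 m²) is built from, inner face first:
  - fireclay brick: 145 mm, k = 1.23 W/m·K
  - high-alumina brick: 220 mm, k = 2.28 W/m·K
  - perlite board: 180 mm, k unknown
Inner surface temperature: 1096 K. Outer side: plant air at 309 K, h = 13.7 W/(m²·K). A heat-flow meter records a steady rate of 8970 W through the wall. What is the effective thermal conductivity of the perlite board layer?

Using the resistance-network approach (series):
R_fireclay brick = L/(kA) = 0.145/(1.23×35) = 0.003368 K/W
R_high-alumina brick = L/(kA) = 0.22/(2.28×35) = 0.002757 K/W
R_outer film = 1/(h_o·A) = 1/(13.7×35) = 0.002086 K/W
Sum of known resistances R_other = 0.008211 K/W
Total R = ΔT/Q = 787/8970 = 0.08774 K/W
R_perlite board = R_total − R_other = 0.07953 K/W
k = L/(R·A) = 0.18/(0.07953×35)

k ≈ 0.0647 W/(m·K)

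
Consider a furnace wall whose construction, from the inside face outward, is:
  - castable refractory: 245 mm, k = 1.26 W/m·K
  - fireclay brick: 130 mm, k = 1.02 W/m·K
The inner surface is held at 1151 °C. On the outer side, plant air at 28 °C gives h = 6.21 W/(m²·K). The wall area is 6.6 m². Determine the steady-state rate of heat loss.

Q ≈ 15300 W

Model the wall as resistances in series:
R_castable refractory = L/(kA) = 0.245/(1.26×6.6) = 0.02946 K/W
R_fireclay brick = L/(kA) = 0.13/(1.02×6.6) = 0.01931 K/W
R_outer film = 1/(h_o·A) = 1/(6.21×6.6) = 0.0244 K/W
R_total = 0.07317 K/W
Q = ΔT / R_total = 1123 / 0.07317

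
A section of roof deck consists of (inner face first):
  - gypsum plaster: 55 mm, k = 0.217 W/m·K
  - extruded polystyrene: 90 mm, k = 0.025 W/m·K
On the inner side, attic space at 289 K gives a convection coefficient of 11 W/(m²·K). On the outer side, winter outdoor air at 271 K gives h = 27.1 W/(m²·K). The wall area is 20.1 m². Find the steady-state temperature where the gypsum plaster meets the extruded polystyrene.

T ≈ 287 K

Treating each layer as a thermal resistance in series:
R_inner film = 1/(h_i·A) = 1/(11×20.1) = 0.004523 K/W
R_gypsum plaster = L/(kA) = 0.055/(0.217×20.1) = 0.01261 K/W
R_extruded polystyrene = L/(kA) = 0.09/(0.025×20.1) = 0.1791 K/W
R_outer film = 1/(h_o·A) = 1/(27.1×20.1) = 0.001836 K/W
R_total = 0.1981 K/W;  Q = ΔT/R_total = 18/0.1981 = 90.88 W
T_interface = T_inner − Q·ΣR(inner→interface) = 289 − 90.9×0.01713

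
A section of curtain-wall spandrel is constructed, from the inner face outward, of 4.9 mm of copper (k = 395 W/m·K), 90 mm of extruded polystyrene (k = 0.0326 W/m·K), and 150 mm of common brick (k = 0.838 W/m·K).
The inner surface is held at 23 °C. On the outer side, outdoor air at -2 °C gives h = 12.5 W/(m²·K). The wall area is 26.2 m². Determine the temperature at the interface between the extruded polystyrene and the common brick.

T ≈ 0.144 °C

Treating each layer as a thermal resistance in series:
R_copper = L/(kA) = 0.0049/(395×26.2) = 4.735×10^-7 K/W
R_extruded polystyrene = L/(kA) = 0.09/(0.0326×26.2) = 0.1054 K/W
R_common brick = L/(kA) = 0.15/(0.838×26.2) = 0.006832 K/W
R_outer film = 1/(h_o·A) = 1/(12.5×26.2) = 0.003053 K/W
R_total = 0.1153 K/W;  Q = ΔT/R_total = 25/0.1153 = 216.9 W
T_interface = T_inner − Q·ΣR(inner→interface) = 23 − 217×0.1054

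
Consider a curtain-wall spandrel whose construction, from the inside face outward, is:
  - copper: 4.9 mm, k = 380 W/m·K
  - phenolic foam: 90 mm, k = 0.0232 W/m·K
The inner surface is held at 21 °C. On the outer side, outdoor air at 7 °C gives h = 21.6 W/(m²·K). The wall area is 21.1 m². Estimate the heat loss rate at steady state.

Model the wall as resistances in series:
R_copper = L/(kA) = 0.0049/(380×21.1) = 6.111×10^-7 K/W
R_phenolic foam = L/(kA) = 0.09/(0.0232×21.1) = 0.1839 K/W
R_outer film = 1/(h_o·A) = 1/(21.6×21.1) = 0.002194 K/W
R_total = 0.186 K/W
Q = ΔT / R_total = 14 / 0.186

Q ≈ 75.2 W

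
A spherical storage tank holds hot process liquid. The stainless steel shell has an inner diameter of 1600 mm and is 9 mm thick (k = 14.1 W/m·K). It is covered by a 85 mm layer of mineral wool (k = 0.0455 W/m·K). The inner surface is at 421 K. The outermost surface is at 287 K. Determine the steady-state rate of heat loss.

Q ≈ 652 W

Each spherical layer contributes R = (1/r_i − 1/r_o)/(4πk):
R_stainless steel shell = (1/0.8 − 1/0.809)/(4π×14.1) = 7.848×10^-5 K/W
R_mineral wool = (1/0.809 − 1/0.894)/(4π×0.0455) = 0.2055 K/W
R_total = 0.2056 K/W
Q = ΔT/R_total = 134/0.2056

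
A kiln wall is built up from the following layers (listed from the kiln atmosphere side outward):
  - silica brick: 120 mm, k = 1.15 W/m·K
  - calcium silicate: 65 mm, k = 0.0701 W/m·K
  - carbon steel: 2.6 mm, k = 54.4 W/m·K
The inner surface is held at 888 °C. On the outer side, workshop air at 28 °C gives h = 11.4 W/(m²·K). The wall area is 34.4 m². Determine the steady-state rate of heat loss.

Q ≈ 26400 W

Treating each layer as a thermal resistance in series:
R_silica brick = L/(kA) = 0.12/(1.15×34.4) = 0.003033 K/W
R_calcium silicate = L/(kA) = 0.065/(0.0701×34.4) = 0.02695 K/W
R_carbon steel = L/(kA) = 0.0026/(54.4×34.4) = 1.389×10^-6 K/W
R_outer film = 1/(h_o·A) = 1/(11.4×34.4) = 0.00255 K/W
R_total = 0.03254 K/W
Q = ΔT / R_total = 860 / 0.03254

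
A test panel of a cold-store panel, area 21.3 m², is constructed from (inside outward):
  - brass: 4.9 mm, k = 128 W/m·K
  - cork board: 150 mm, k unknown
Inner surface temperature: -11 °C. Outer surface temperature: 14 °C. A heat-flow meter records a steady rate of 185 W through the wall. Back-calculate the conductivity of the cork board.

k ≈ 0.0521 W/(m·K)

Using the resistance-network approach (series):
R_brass = L/(kA) = 0.0049/(128×21.3) = 1.797×10^-6 K/W
Sum of known resistances R_other = 1.797×10^-6 K/W
Total R = ΔT/Q = 25/185 = 0.1351 K/W
R_cork board = R_total − R_other = 0.1351 K/W
k = L/(R·A) = 0.15/(0.1351×21.3)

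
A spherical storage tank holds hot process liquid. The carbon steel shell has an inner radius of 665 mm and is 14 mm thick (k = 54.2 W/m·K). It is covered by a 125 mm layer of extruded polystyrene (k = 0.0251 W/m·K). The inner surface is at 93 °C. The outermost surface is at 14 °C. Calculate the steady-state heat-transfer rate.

For a spherical shell R = (1/r₁ − 1/r₂)/(4πk); film R = 1/(h·4πr²). In series:
R_carbon steel shell = (1/0.665 − 1/0.679)/(4π×54.2) = 4.552×10^-5 K/W
R_extruded polystyrene = (1/0.679 − 1/0.804)/(4π×0.0251) = 0.7259 K/W
R_total = 0.726 K/W
Q = ΔT/R_total = 79/0.726

Q ≈ 109 W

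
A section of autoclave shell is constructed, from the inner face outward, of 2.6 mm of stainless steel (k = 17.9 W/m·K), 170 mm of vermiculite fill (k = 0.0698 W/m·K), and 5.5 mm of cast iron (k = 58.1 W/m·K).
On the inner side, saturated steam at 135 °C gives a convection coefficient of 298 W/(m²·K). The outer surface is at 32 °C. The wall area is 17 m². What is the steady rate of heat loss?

Q ≈ 718 W

Model the wall as resistances in series:
R_inner film = 1/(h_i·A) = 1/(298×17) = 1.974×10^-4 K/W
R_stainless steel = L/(kA) = 0.0026/(17.9×17) = 8.544×10^-6 K/W
R_vermiculite fill = L/(kA) = 0.17/(0.0698×17) = 0.1433 K/W
R_cast iron = L/(kA) = 0.0055/(58.1×17) = 5.568×10^-6 K/W
R_total = 0.1435 K/W
Q = ΔT / R_total = 103 / 0.1435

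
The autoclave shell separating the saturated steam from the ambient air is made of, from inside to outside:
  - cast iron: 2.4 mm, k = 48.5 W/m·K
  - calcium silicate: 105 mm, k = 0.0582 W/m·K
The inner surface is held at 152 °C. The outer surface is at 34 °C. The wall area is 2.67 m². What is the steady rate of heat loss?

Q ≈ 175 W

Thermal resistances in series:
R_cast iron = L/(kA) = 0.0024/(48.5×2.67) = 1.853×10^-5 K/W
R_calcium silicate = L/(kA) = 0.105/(0.0582×2.67) = 0.6757 K/W
R_total = 0.6757 K/W
Q = ΔT / R_total = 118 / 0.6757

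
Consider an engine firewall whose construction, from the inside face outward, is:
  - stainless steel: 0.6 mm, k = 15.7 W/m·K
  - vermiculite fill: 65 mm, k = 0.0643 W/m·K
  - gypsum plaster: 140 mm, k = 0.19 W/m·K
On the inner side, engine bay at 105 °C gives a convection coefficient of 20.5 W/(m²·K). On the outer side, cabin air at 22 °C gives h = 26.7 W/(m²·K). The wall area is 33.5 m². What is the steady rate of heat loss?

Using the resistance-network approach (series):
R_inner film = 1/(h_i·A) = 1/(20.5×33.5) = 0.001456 K/W
R_stainless steel = L/(kA) = 0.0006/(15.7×33.5) = 1.141×10^-6 K/W
R_vermiculite fill = L/(kA) = 0.065/(0.0643×33.5) = 0.03018 K/W
R_gypsum plaster = L/(kA) = 0.14/(0.19×33.5) = 0.022 K/W
R_outer film = 1/(h_o·A) = 1/(26.7×33.5) = 0.001118 K/W
R_total = 0.05475 K/W
Q = ΔT / R_total = 83 / 0.05475

Q ≈ 1520 W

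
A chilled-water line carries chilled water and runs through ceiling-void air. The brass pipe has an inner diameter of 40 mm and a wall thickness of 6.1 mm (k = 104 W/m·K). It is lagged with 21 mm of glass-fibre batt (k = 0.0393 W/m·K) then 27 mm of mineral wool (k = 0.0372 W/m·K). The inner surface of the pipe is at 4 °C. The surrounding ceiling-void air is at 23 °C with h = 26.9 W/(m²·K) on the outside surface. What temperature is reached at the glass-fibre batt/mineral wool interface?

T ≈ 14.3 °C

Cylindrical conduction, so R = ln(r₂/r₁)/(2πkL) per layer, in series:
R_brass pipe wall = ln(26.1/20)/(2π×104×1) = 4.074×10^-4 K/W
R_glass-fibre batt = ln(47.1/26.1)/(2π×0.0393×1) = 2.391 K/W
R_mineral wool = ln(74.1/47.1)/(2π×0.0372×1) = 1.939 K/W
R_outer film = 1/(h_o·2πr_oL) = 1/(26.9×2π×0.0741×1) = 0.07985 K/W
R_total = 4.41 K/W
Q = ΔT/R_total = 19/4.41
Q = 4.31 W/m
T_interface = T_inner + Q·ΣR(inner→interface) = 4 + 4.31×2.391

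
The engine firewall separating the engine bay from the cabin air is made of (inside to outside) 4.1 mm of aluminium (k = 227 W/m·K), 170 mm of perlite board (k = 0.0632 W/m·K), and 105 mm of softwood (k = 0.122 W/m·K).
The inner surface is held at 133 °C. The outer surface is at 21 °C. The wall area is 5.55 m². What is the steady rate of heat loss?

Q ≈ 175 W

Series thermal resistances:
R_aluminium = L/(kA) = 0.0041/(227×5.55) = 3.254×10^-6 K/W
R_perlite board = L/(kA) = 0.17/(0.0632×5.55) = 0.4847 K/W
R_softwood = L/(kA) = 0.105/(0.122×5.55) = 0.1551 K/W
R_total = 0.6397 K/W
Q = ΔT / R_total = 112 / 0.6397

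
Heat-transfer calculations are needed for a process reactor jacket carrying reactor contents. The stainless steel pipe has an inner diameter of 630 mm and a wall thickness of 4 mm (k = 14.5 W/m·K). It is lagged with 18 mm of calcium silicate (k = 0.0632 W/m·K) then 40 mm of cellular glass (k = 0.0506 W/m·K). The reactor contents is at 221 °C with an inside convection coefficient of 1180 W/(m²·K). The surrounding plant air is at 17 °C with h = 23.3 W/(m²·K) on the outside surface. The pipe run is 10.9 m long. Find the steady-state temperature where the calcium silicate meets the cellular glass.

T ≈ 165 °C

Treating each annulus and film as a series resistance:
R_inner film = 1/(h_i·2πr₁L) = 1/(1180×2π×0.315×10.9) = 3.928×10^-5 K/W
R_stainless steel pipe wall = ln(319/315)/(2π×14.5×10.9) = 1.271×10^-5 K/W
R_calcium silicate = ln(337/319)/(2π×0.0632×10.9) = 0.01268 K/W
R_cellular glass = ln(377/337)/(2π×0.0506×10.9) = 0.03237 K/W
R_outer film = 1/(h_o·2πr_oL) = 1/(23.3×2π×0.377×10.9) = 0.001662 K/W
R_total = 0.04676 K/W
Q = ΔT/R_total = 204/0.04676
Q = 4360 W
T_interface = T_inner − Q·ΣR(inner→interface) = 221 − 4360×0.01273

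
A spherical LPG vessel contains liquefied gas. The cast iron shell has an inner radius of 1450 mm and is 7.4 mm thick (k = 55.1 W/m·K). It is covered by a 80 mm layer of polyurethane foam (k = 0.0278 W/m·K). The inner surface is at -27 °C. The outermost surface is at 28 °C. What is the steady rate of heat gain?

Q ≈ 538 W

Each spherical layer contributes R = (1/r_i − 1/r_o)/(4πk):
R_cast iron shell = (1/1.45 − 1/1.4574)/(4π×55.1) = 5.057×10^-6 K/W
R_polyurethane foam = (1/1.4574 − 1/1.5374)/(4π×0.0278) = 0.1022 K/W
R_total = 0.1022 K/W
Q = ΔT/R_total = 55/0.1022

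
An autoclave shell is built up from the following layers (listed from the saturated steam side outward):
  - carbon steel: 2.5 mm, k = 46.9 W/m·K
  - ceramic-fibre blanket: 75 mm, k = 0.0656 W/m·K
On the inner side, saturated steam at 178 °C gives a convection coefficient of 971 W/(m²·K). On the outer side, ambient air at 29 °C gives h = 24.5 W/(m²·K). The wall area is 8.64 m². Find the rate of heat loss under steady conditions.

Q ≈ 1090 W

Using the resistance-network approach (series):
R_inner film = 1/(h_i·A) = 1/(971×8.64) = 1.192×10^-4 K/W
R_carbon steel = L/(kA) = 0.0025/(46.9×8.64) = 6.17×10^-6 K/W
R_ceramic-fibre blanket = L/(kA) = 0.075/(0.0656×8.64) = 0.1323 K/W
R_outer film = 1/(h_o·A) = 1/(24.5×8.64) = 0.004724 K/W
R_total = 0.1372 K/W
Q = ΔT / R_total = 149 / 0.1372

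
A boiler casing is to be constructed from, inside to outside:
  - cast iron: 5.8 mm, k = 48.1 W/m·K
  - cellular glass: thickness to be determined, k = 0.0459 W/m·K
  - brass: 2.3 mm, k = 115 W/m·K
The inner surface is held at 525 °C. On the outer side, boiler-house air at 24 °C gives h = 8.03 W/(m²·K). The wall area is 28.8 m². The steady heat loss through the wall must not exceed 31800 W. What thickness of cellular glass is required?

Series thermal resistances:
R_cast iron = L/(kA) = 0.0058/(48.1×28.8) = 4.187×10^-6 K/W
R_brass = L/(kA) = 0.0023/(115×28.8) = 6.944×10^-7 K/W
R_outer film = 1/(h_o·A) = 1/(8.03×28.8) = 0.004324 K/W
Sum of the known resistances R_other = 0.004329 K/W
Required total resistance R_tot = ΔT/Q_allow = 501/31800 = 0.01575 K/W
R_cellular glass = R_tot − R_other = 0.01143 K/W
L = R·k·A = 0.01143×0.0459×28.8

L ≈ 15.1 mm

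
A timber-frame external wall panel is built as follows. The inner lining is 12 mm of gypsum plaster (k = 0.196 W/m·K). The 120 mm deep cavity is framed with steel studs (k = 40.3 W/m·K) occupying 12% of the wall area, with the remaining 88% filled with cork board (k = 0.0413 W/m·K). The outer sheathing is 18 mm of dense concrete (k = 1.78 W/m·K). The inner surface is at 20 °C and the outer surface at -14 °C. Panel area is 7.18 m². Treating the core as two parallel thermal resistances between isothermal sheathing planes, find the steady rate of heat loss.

Sheathing layers in series; stud and cavity paths in parallel between them.
R_inner = 0.012/(0.196×7.18) = 0.008527 K/W
R_stud  = 0.12/(40.3×0.12×7.18) = 0.003456 K/W
R_cav   = 0.12/(0.0413×0.88×7.18) = 0.4599 K/W
1/R_core = 1/R_stud + 1/R_cav → R_core = 0.00343 K/W
R_outer = 0.018/(1.78×7.18) = 0.001408 K/W
R_total = 0.01337 K/W
Q = ΔT/R_total = 34/0.01337

Q ≈ 2540 W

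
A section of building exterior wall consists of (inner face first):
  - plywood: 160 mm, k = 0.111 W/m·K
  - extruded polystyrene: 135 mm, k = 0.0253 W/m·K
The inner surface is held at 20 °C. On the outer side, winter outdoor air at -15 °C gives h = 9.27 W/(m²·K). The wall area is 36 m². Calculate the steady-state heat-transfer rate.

Q ≈ 183 W

Series thermal resistances:
R_plywood = L/(kA) = 0.16/(0.111×36) = 0.04004 K/W
R_extruded polystyrene = L/(kA) = 0.135/(0.0253×36) = 0.1482 K/W
R_outer film = 1/(h_o·A) = 1/(9.27×36) = 0.002997 K/W
R_total = 0.1913 K/W
Q = ΔT / R_total = 35 / 0.1913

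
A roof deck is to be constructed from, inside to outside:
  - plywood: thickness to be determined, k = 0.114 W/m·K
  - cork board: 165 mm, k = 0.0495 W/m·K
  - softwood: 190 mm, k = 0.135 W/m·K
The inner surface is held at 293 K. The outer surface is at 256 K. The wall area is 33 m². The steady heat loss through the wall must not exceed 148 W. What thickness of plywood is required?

L ≈ 400 mm

Using the resistance-network approach (series):
R_cork board = L/(kA) = 0.165/(0.0495×33) = 0.101 K/W
R_softwood = L/(kA) = 0.19/(0.135×33) = 0.04265 K/W
Sum of the known resistances R_other = 0.1437 K/W
Required total resistance R_tot = ΔT/Q_allow = 37/148 = 0.25 K/W
R_plywood = R_tot − R_other = 0.1063 K/W
L = R·k·A = 0.1063×0.114×33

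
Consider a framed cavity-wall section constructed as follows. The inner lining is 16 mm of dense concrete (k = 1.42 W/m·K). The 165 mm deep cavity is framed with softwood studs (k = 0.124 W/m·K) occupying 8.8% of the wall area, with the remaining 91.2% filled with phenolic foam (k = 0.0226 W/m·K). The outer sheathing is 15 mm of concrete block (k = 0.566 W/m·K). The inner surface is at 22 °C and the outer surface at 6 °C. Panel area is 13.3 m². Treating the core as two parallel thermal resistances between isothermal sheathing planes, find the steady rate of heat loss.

Q ≈ 40.4 W

Sheathing layers in series; stud and cavity paths in parallel between them.
R_inner = 0.016/(1.42×13.3) = 8.472×10^-4 K/W
R_stud  = 0.165/(0.124×0.088×13.3) = 1.137 K/W
R_cav   = 0.165/(0.0226×0.912×13.3) = 0.6019 K/W
1/R_core = 1/R_stud + 1/R_cav → R_core = 0.3936 K/W
R_outer = 0.015/(0.566×13.3) = 0.001993 K/W
R_total = 0.3964 K/W
Q = ΔT/R_total = 16/0.3964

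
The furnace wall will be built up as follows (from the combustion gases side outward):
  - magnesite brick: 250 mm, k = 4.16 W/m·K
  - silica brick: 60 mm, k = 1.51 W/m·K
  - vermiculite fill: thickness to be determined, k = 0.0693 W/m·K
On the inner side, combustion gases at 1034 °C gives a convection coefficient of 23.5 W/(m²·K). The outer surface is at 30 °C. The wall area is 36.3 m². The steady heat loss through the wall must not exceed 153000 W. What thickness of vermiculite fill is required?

L ≈ 6.64 mm

Model the wall as resistances in series:
R_inner film = 1/(h_i·A) = 1/(23.5×36.3) = 0.001172 K/W
R_magnesite brick = L/(kA) = 0.25/(4.16×36.3) = 0.001656 K/W
R_silica brick = L/(kA) = 0.06/(1.51×36.3) = 0.001095 K/W
Sum of the known resistances R_other = 0.003922 K/W
Required total resistance R_tot = ΔT/Q_allow = 1004/153000 = 0.006562 K/W
R_vermiculite fill = R_tot − R_other = 0.00264 K/W
L = R·k·A = 0.00264×0.0693×36.3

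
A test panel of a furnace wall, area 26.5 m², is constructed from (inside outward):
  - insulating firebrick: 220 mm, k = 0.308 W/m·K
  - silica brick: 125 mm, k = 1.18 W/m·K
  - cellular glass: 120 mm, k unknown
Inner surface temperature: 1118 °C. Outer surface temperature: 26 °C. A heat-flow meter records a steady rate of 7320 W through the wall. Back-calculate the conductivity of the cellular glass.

Model the wall as resistances in series:
R_insulating firebrick = L/(kA) = 0.22/(0.308×26.5) = 0.02695 K/W
R_silica brick = L/(kA) = 0.125/(1.18×26.5) = 0.003997 K/W
Sum of known resistances R_other = 0.03095 K/W
Total R = ΔT/Q = 1092/7320 = 0.1492 K/W
R_cellular glass = R_total − R_other = 0.1182 K/W
k = L/(R·A) = 0.12/(0.1182×26.5)

k ≈ 0.0383 W/(m·K)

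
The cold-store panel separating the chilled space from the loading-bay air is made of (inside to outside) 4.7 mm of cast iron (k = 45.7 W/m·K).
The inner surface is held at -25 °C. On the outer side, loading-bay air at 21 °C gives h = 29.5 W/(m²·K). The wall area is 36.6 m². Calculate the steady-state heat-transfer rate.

Q ≈ 49500 W

Treating each layer as a thermal resistance in series:
R_cast iron = L/(kA) = 0.0047/(45.7×36.6) = 2.81×10^-6 K/W
R_outer film = 1/(h_o·A) = 1/(29.5×36.6) = 9.262×10^-4 K/W
R_total = 9.29×10^-4 K/W
Q = ΔT / R_total = 46 / 9.29×10^-4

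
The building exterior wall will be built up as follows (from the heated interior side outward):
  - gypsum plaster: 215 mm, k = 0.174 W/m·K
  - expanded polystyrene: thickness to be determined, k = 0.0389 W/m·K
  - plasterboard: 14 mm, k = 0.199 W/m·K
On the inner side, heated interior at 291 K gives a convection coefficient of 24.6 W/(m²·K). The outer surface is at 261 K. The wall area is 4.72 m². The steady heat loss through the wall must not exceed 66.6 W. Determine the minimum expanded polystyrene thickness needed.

L ≈ 30.3 mm

Thermal resistances in series:
R_inner film = 1/(h_i·A) = 1/(24.6×4.72) = 0.008612 K/W
R_gypsum plaster = L/(kA) = 0.215/(0.174×4.72) = 0.2618 K/W
R_plasterboard = L/(kA) = 0.014/(0.199×4.72) = 0.01491 K/W
Sum of the known resistances R_other = 0.2853 K/W
Required total resistance R_tot = ΔT/Q_allow = 30/66.6 = 0.4505 K/W
R_expanded polystyrene = R_tot − R_other = 0.1651 K/W
L = R·k·A = 0.1651×0.0389×4.72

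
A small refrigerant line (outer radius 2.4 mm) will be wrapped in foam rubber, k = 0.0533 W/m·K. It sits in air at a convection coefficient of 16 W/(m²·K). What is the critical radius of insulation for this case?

r_cr ≈ 3.33 mm

For a cylinder r_cr = k/h = 0.0533/16
r_cr = 3.33 mm; since the bare radius (2.4 mm) is below r_cr, adding a thin layer of insulation will *increase* heat loss.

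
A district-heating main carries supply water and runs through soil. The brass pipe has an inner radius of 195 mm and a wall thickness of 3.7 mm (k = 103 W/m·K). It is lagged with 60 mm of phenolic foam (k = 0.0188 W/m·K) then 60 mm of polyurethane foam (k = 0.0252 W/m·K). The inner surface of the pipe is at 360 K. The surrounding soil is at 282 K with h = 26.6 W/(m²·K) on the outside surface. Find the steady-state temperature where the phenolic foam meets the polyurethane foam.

Radial resistances (cylindrical: R_cond = ln(r_o/r_i)/(2πkL), R_conv = 1/(h·2πrL)):
R_brass pipe wall = ln(198.7/195)/(2π×103×1) = 2.904×10^-5 K/W
R_phenolic foam = ln(258.7/198.7)/(2π×0.0188×1) = 2.234 K/W
R_polyurethane foam = ln(318.7/258.7)/(2π×0.0252×1) = 1.317 K/W
R_outer film = 1/(h_o·2πr_oL) = 1/(26.6×2π×0.3187×1) = 0.01877 K/W
R_total = 3.57 K/W
Q = ΔT/R_total = 78/3.57
Q = 21.8 W/m
T_interface = T_inner − Q·ΣR(inner→interface) = 360 − 21.8×2.234

T ≈ 311 K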